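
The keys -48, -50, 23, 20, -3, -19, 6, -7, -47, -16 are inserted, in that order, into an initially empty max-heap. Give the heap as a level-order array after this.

[23, 20, 6, -7, -3, -48, -19, -50, -47, -16]

Insert -48:
  append -48 at index 0 → [-48] (no swap needed)
Insert -50:
  append -50 at index 1 → [-48, -50] (no swap needed)
Insert 23:
  append 23 at index 2 → [-48, -50, 23]
  23 > parent -48 at index 0, swap → [23, -50, -48]
Insert 20:
  append 20 at index 3 → [23, -50, -48, 20]
  20 > parent -50 at index 1, swap → [23, 20, -48, -50]
Insert -3:
  append -3 at index 4 → [23, 20, -48, -50, -3] (no swap needed)
Insert -19:
  append -19 at index 5 → [23, 20, -48, -50, -3, -19]
  -19 > parent -48 at index 2, swap → [23, 20, -19, -50, -3, -48]
Insert 6:
  append 6 at index 6 → [23, 20, -19, -50, -3, -48, 6]
  6 > parent -19 at index 2, swap → [23, 20, 6, -50, -3, -48, -19]
Insert -7:
  append -7 at index 7 → [23, 20, 6, -50, -3, -48, -19, -7]
  -7 > parent -50 at index 3, swap → [23, 20, 6, -7, -3, -48, -19, -50]
Insert -47:
  append -47 at index 8 → [23, 20, 6, -7, -3, -48, -19, -50, -47] (no swap needed)
Insert -16:
  append -16 at index 9 → [23, 20, 6, -7, -3, -48, -19, -50, -47, -16] (no swap needed)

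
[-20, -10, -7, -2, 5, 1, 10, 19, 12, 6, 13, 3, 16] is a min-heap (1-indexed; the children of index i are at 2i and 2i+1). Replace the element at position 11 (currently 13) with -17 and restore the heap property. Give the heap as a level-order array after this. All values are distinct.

set index 11 from 13 to -17 → [-20, -10, -7, -2, 5, 1, 10, 19, 12, 6, -17, 3, 16]
-17 < parent 5 at index 5, swap → [-20, -10, -7, -2, -17, 1, 10, 19, 12, 6, 5, 3, 16]
-17 < parent -10 at index 2, swap → [-20, -17, -7, -2, -10, 1, 10, 19, 12, 6, 5, 3, 16]

[-20, -17, -7, -2, -10, 1, 10, 19, 12, 6, 5, 3, 16]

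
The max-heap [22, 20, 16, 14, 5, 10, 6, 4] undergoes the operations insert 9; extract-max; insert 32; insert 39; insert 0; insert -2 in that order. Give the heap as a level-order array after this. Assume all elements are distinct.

[39, 32, 16, 14, 20, 10, 6, 4, 9, 5, 0, -2]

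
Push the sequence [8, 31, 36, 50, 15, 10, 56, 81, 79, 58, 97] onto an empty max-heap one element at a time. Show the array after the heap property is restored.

[97, 81, 50, 56, 79, 10, 31, 8, 36, 15, 58]

Insert 8:
  append 8 at index 0 → [8] (no swap needed)
Insert 31:
  append 31 at index 1 → [8, 31]
  31 > parent 8 at index 0, swap → [31, 8]
Insert 36:
  append 36 at index 2 → [31, 8, 36]
  36 > parent 31 at index 0, swap → [36, 8, 31]
Insert 50:
  append 50 at index 3 → [36, 8, 31, 50]
  50 > parent 8 at index 1, swap → [36, 50, 31, 8]
  50 > parent 36 at index 0, swap → [50, 36, 31, 8]
Insert 15:
  append 15 at index 4 → [50, 36, 31, 8, 15] (no swap needed)
Insert 10:
  append 10 at index 5 → [50, 36, 31, 8, 15, 10] (no swap needed)
Insert 56:
  append 56 at index 6 → [50, 36, 31, 8, 15, 10, 56]
  56 > parent 31 at index 2, swap → [50, 36, 56, 8, 15, 10, 31]
  56 > parent 50 at index 0, swap → [56, 36, 50, 8, 15, 10, 31]
Insert 81:
  append 81 at index 7 → [56, 36, 50, 8, 15, 10, 31, 81]
  81 > parent 8 at index 3, swap → [56, 36, 50, 81, 15, 10, 31, 8]
  81 > parent 36 at index 1, swap → [56, 81, 50, 36, 15, 10, 31, 8]
  81 > parent 56 at index 0, swap → [81, 56, 50, 36, 15, 10, 31, 8]
Insert 79:
  append 79 at index 8 → [81, 56, 50, 36, 15, 10, 31, 8, 79]
  79 > parent 36 at index 3, swap → [81, 56, 50, 79, 15, 10, 31, 8, 36]
  79 > parent 56 at index 1, swap → [81, 79, 50, 56, 15, 10, 31, 8, 36]
Insert 58:
  append 58 at index 9 → [81, 79, 50, 56, 15, 10, 31, 8, 36, 58]
  58 > parent 15 at index 4, swap → [81, 79, 50, 56, 58, 10, 31, 8, 36, 15]
Insert 97:
  append 97 at index 10 → [81, 79, 50, 56, 58, 10, 31, 8, 36, 15, 97]
  97 > parent 58 at index 4, swap → [81, 79, 50, 56, 97, 10, 31, 8, 36, 15, 58]
  97 > parent 79 at index 1, swap → [81, 97, 50, 56, 79, 10, 31, 8, 36, 15, 58]
  97 > parent 81 at index 0, swap → [97, 81, 50, 56, 79, 10, 31, 8, 36, 15, 58]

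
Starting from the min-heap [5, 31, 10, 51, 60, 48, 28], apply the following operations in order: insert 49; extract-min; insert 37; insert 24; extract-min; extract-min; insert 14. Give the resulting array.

[14, 28, 48, 31, 60, 49, 51, 37]

insert 49:
  append 49 at index 7 → [5, 31, 10, 51, 60, 48, 28, 49]
  49 < parent 51 at index 3, swap → [5, 31, 10, 49, 60, 48, 28, 51]
extract-min → returns 5:
  remove root 5; move last element 51 to root → [51, 31, 10, 49, 60, 48, 28]
  51 vs smaller child 10 at index 2, swap → [10, 31, 51, 49, 60, 48, 28]
  51 vs smaller child 28 at index 6, swap → [10, 31, 28, 49, 60, 48, 51]
insert 37:
  append 37 at index 7 → [10, 31, 28, 49, 60, 48, 51, 37]
  37 < parent 49 at index 3, swap → [10, 31, 28, 37, 60, 48, 51, 49]
insert 24:
  append 24 at index 8 → [10, 31, 28, 37, 60, 48, 51, 49, 24]
  24 < parent 37 at index 3, swap → [10, 31, 28, 24, 60, 48, 51, 49, 37]
  24 < parent 31 at index 1, swap → [10, 24, 28, 31, 60, 48, 51, 49, 37]
extract-min → returns 10:
  remove root 10; move last element 37 to root → [37, 24, 28, 31, 60, 48, 51, 49]
  37 vs smaller child 24 at index 1, swap → [24, 37, 28, 31, 60, 48, 51, 49]
  37 vs smaller child 31 at index 3, swap → [24, 31, 28, 37, 60, 48, 51, 49]
extract-min → returns 24:
  remove root 24; move last element 49 to root → [49, 31, 28, 37, 60, 48, 51]
  49 vs smaller child 28 at index 2, swap → [28, 31, 49, 37, 60, 48, 51]
  49 vs smaller child 48 at index 5, swap → [28, 31, 48, 37, 60, 49, 51]
insert 14:
  append 14 at index 7 → [28, 31, 48, 37, 60, 49, 51, 14]
  14 < parent 37 at index 3, swap → [28, 31, 48, 14, 60, 49, 51, 37]
  14 < parent 31 at index 1, swap → [28, 14, 48, 31, 60, 49, 51, 37]
  14 < parent 28 at index 0, swap → [14, 28, 48, 31, 60, 49, 51, 37]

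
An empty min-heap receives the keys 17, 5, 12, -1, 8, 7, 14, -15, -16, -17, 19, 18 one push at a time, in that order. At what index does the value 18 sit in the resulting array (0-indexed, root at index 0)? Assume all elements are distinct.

11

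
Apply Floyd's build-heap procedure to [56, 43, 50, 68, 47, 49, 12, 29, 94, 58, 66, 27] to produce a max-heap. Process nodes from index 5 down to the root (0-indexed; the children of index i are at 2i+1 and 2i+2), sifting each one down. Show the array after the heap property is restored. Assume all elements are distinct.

[94, 68, 50, 56, 66, 49, 12, 29, 43, 58, 47, 27]

sift down from index 5: already satisfies heap property
sift down from index 4:
  47 vs larger child 66 at index 10, swap → [56, 43, 50, 68, 66, 49, 12, 29, 94, 58, 47, 27]
sift down from index 3:
  68 vs larger child 94 at index 8, swap → [56, 43, 50, 94, 66, 49, 12, 29, 68, 58, 47, 27]
sift down from index 2: already satisfies heap property
sift down from index 1:
  43 vs larger child 94 at index 3, swap → [56, 94, 50, 43, 66, 49, 12, 29, 68, 58, 47, 27]
  43 vs larger child 68 at index 8, swap → [56, 94, 50, 68, 66, 49, 12, 29, 43, 58, 47, 27]
sift down from index 0:
  56 vs larger child 94 at index 1, swap → [94, 56, 50, 68, 66, 49, 12, 29, 43, 58, 47, 27]
  56 vs larger child 68 at index 3, swap → [94, 68, 50, 56, 66, 49, 12, 29, 43, 58, 47, 27]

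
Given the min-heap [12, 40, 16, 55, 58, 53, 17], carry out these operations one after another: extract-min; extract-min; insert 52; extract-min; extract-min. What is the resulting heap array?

[52, 53, 58, 55]

extract-min → returns 12:
  remove root 12; move last element 17 to root → [17, 40, 16, 55, 58, 53]
  17 vs smaller child 16 at index 2, swap → [16, 40, 17, 55, 58, 53]
extract-min → returns 16:
  remove root 16; move last element 53 to root → [53, 40, 17, 55, 58]
  53 vs smaller child 17 at index 2, swap → [17, 40, 53, 55, 58]
insert 52:
  append 52 at index 5 → [17, 40, 53, 55, 58, 52]
  52 < parent 53 at index 2, swap → [17, 40, 52, 55, 58, 53]
extract-min → returns 17:
  remove root 17; move last element 53 to root → [53, 40, 52, 55, 58]
  53 vs smaller child 40 at index 1, swap → [40, 53, 52, 55, 58]
extract-min → returns 40:
  remove root 40; move last element 58 to root → [58, 53, 52, 55]
  58 vs smaller child 52 at index 2, swap → [52, 53, 58, 55]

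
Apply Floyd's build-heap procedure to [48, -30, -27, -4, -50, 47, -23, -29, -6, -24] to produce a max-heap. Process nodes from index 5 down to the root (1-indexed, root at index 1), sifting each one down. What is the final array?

sift down from index 5:
  -50 vs only child -24 at index 10, swap → [48, -30, -27, -4, -24, 47, -23, -29, -6, -50]
sift down from index 4: already satisfies heap property
sift down from index 3:
  -27 vs larger child 47 at index 6, swap → [48, -30, 47, -4, -24, -27, -23, -29, -6, -50]
sift down from index 2:
  -30 vs larger child -4 at index 4, swap → [48, -4, 47, -30, -24, -27, -23, -29, -6, -50]
  -30 vs larger child -6 at index 9, swap → [48, -4, 47, -6, -24, -27, -23, -29, -30, -50]
sift down from index 1: already satisfies heap property

[48, -4, 47, -6, -24, -27, -23, -29, -30, -50]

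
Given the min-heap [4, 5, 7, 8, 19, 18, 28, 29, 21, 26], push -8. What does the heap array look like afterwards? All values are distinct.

[-8, 4, 7, 8, 5, 18, 28, 29, 21, 26, 19]

append -8 at index 10 → [4, 5, 7, 8, 19, 18, 28, 29, 21, 26, -8]
-8 < parent 19 at index 4, swap → [4, 5, 7, 8, -8, 18, 28, 29, 21, 26, 19]
-8 < parent 5 at index 1, swap → [4, -8, 7, 8, 5, 18, 28, 29, 21, 26, 19]
-8 < parent 4 at index 0, swap → [-8, 4, 7, 8, 5, 18, 28, 29, 21, 26, 19]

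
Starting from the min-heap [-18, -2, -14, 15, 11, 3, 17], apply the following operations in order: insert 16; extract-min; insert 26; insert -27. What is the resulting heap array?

insert 16:
  append 16 at index 7 → [-18, -2, -14, 15, 11, 3, 17, 16] (no swap needed)
extract-min → returns -18:
  remove root -18; move last element 16 to root → [16, -2, -14, 15, 11, 3, 17]
  16 vs smaller child -14 at index 2, swap → [-14, -2, 16, 15, 11, 3, 17]
  16 vs smaller child 3 at index 5, swap → [-14, -2, 3, 15, 11, 16, 17]
insert 26:
  append 26 at index 7 → [-14, -2, 3, 15, 11, 16, 17, 26] (no swap needed)
insert -27:
  append -27 at index 8 → [-14, -2, 3, 15, 11, 16, 17, 26, -27]
  -27 < parent 15 at index 3, swap → [-14, -2, 3, -27, 11, 16, 17, 26, 15]
  -27 < parent -2 at index 1, swap → [-14, -27, 3, -2, 11, 16, 17, 26, 15]
  -27 < parent -14 at index 0, swap → [-27, -14, 3, -2, 11, 16, 17, 26, 15]

[-27, -14, 3, -2, 11, 16, 17, 26, 15]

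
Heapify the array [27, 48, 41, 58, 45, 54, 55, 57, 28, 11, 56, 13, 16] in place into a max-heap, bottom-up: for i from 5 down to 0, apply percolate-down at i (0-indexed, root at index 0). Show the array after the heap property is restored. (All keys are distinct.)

sift down from index 5: already satisfies heap property
sift down from index 4:
  45 vs larger child 56 at index 10, swap → [27, 48, 41, 58, 56, 54, 55, 57, 28, 11, 45, 13, 16]
sift down from index 3: already satisfies heap property
sift down from index 2:
  41 vs larger child 55 at index 6, swap → [27, 48, 55, 58, 56, 54, 41, 57, 28, 11, 45, 13, 16]
sift down from index 1:
  48 vs larger child 58 at index 3, swap → [27, 58, 55, 48, 56, 54, 41, 57, 28, 11, 45, 13, 16]
  48 vs larger child 57 at index 7, swap → [27, 58, 55, 57, 56, 54, 41, 48, 28, 11, 45, 13, 16]
sift down from index 0:
  27 vs larger child 58 at index 1, swap → [58, 27, 55, 57, 56, 54, 41, 48, 28, 11, 45, 13, 16]
  27 vs larger child 57 at index 3, swap → [58, 57, 55, 27, 56, 54, 41, 48, 28, 11, 45, 13, 16]
  27 vs larger child 48 at index 7, swap → [58, 57, 55, 48, 56, 54, 41, 27, 28, 11, 45, 13, 16]

[58, 57, 55, 48, 56, 54, 41, 27, 28, 11, 45, 13, 16]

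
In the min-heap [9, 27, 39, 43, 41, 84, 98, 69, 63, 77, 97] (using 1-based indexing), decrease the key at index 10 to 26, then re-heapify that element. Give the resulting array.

[9, 26, 39, 43, 27, 84, 98, 69, 63, 41, 97]

set index 10 from 77 to 26 → [9, 27, 39, 43, 41, 84, 98, 69, 63, 26, 97]
26 < parent 41 at index 5, swap → [9, 27, 39, 43, 26, 84, 98, 69, 63, 41, 97]
26 < parent 27 at index 2, swap → [9, 26, 39, 43, 27, 84, 98, 69, 63, 41, 97]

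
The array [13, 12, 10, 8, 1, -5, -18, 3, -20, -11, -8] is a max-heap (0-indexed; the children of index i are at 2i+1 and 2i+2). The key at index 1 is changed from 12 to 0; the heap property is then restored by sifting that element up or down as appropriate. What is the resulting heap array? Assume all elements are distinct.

[13, 8, 10, 3, 1, -5, -18, 0, -20, -11, -8]

set index 1 from 12 to 0 → [13, 0, 10, 8, 1, -5, -18, 3, -20, -11, -8]
0 vs larger child 8 at index 3, swap → [13, 8, 10, 0, 1, -5, -18, 3, -20, -11, -8]
0 vs larger child 3 at index 7, swap → [13, 8, 10, 3, 1, -5, -18, 0, -20, -11, -8]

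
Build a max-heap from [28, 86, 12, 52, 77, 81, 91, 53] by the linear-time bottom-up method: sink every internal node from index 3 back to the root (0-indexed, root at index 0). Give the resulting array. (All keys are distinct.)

sift down from index 3:
  52 vs only child 53 at index 7, swap → [28, 86, 12, 53, 77, 81, 91, 52]
sift down from index 2:
  12 vs larger child 91 at index 6, swap → [28, 86, 91, 53, 77, 81, 12, 52]
sift down from index 1: already satisfies heap property
sift down from index 0:
  28 vs larger child 91 at index 2, swap → [91, 86, 28, 53, 77, 81, 12, 52]
  28 vs larger child 81 at index 5, swap → [91, 86, 81, 53, 77, 28, 12, 52]

[91, 86, 81, 53, 77, 28, 12, 52]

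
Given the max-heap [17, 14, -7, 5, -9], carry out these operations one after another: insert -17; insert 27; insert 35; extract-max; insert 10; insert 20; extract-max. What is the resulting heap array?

[20, 14, 17, 10, -9, -17, -7, 5]

insert -17:
  append -17 at index 5 → [17, 14, -7, 5, -9, -17] (no swap needed)
insert 27:
  append 27 at index 6 → [17, 14, -7, 5, -9, -17, 27]
  27 > parent -7 at index 2, swap → [17, 14, 27, 5, -9, -17, -7]
  27 > parent 17 at index 0, swap → [27, 14, 17, 5, -9, -17, -7]
insert 35:
  append 35 at index 7 → [27, 14, 17, 5, -9, -17, -7, 35]
  35 > parent 5 at index 3, swap → [27, 14, 17, 35, -9, -17, -7, 5]
  35 > parent 14 at index 1, swap → [27, 35, 17, 14, -9, -17, -7, 5]
  35 > parent 27 at index 0, swap → [35, 27, 17, 14, -9, -17, -7, 5]
extract-max → returns 35:
  remove root 35; move last element 5 to root → [5, 27, 17, 14, -9, -17, -7]
  5 vs larger child 27 at index 1, swap → [27, 5, 17, 14, -9, -17, -7]
  5 vs larger child 14 at index 3, swap → [27, 14, 17, 5, -9, -17, -7]
insert 10:
  append 10 at index 7 → [27, 14, 17, 5, -9, -17, -7, 10]
  10 > parent 5 at index 3, swap → [27, 14, 17, 10, -9, -17, -7, 5]
insert 20:
  append 20 at index 8 → [27, 14, 17, 10, -9, -17, -7, 5, 20]
  20 > parent 10 at index 3, swap → [27, 14, 17, 20, -9, -17, -7, 5, 10]
  20 > parent 14 at index 1, swap → [27, 20, 17, 14, -9, -17, -7, 5, 10]
extract-max → returns 27:
  remove root 27; move last element 10 to root → [10, 20, 17, 14, -9, -17, -7, 5]
  10 vs larger child 20 at index 1, swap → [20, 10, 17, 14, -9, -17, -7, 5]
  10 vs larger child 14 at index 3, swap → [20, 14, 17, 10, -9, -17, -7, 5]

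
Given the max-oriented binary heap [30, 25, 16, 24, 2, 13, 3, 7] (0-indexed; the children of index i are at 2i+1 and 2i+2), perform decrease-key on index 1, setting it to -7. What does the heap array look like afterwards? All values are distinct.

set index 1 from 25 to -7 → [30, -7, 16, 24, 2, 13, 3, 7]
-7 vs larger child 24 at index 3, swap → [30, 24, 16, -7, 2, 13, 3, 7]
-7 vs only child 7 at index 7, swap → [30, 24, 16, 7, 2, 13, 3, -7]

[30, 24, 16, 7, 2, 13, 3, -7]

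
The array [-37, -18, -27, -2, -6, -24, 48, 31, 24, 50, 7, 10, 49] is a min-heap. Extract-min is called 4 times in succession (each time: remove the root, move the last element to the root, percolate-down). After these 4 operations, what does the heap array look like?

[-6, -2, 10, 24, 7, 49, 48, 31, 50]

extract-min #1 returns -37:
  remove root -37; move last element 49 to root → [49, -18, -27, -2, -6, -24, 48, 31, 24, 50, 7, 10]
  49 vs smaller child -27 at index 2, swap → [-27, -18, 49, -2, -6, -24, 48, 31, 24, 50, 7, 10]
  49 vs smaller child -24 at index 5, swap → [-27, -18, -24, -2, -6, 49, 48, 31, 24, 50, 7, 10]
  49 vs only child 10 at index 11, swap → [-27, -18, -24, -2, -6, 10, 48, 31, 24, 50, 7, 49]
extract-min #2 returns -27:
  remove root -27; move last element 49 to root → [49, -18, -24, -2, -6, 10, 48, 31, 24, 50, 7]
  49 vs smaller child -24 at index 2, swap → [-24, -18, 49, -2, -6, 10, 48, 31, 24, 50, 7]
  49 vs smaller child 10 at index 5, swap → [-24, -18, 10, -2, -6, 49, 48, 31, 24, 50, 7]
extract-min #3 returns -24:
  remove root -24; move last element 7 to root → [7, -18, 10, -2, -6, 49, 48, 31, 24, 50]
  7 vs smaller child -18 at index 1, swap → [-18, 7, 10, -2, -6, 49, 48, 31, 24, 50]
  7 vs smaller child -6 at index 4, swap → [-18, -6, 10, -2, 7, 49, 48, 31, 24, 50]
extract-min #4 returns -18:
  remove root -18; move last element 50 to root → [50, -6, 10, -2, 7, 49, 48, 31, 24]
  50 vs smaller child -6 at index 1, swap → [-6, 50, 10, -2, 7, 49, 48, 31, 24]
  50 vs smaller child -2 at index 3, swap → [-6, -2, 10, 50, 7, 49, 48, 31, 24]
  50 vs smaller child 24 at index 8, swap → [-6, -2, 10, 24, 7, 49, 48, 31, 50]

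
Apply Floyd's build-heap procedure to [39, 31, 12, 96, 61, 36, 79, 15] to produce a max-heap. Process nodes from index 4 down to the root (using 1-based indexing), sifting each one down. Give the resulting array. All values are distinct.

[96, 61, 79, 31, 39, 36, 12, 15]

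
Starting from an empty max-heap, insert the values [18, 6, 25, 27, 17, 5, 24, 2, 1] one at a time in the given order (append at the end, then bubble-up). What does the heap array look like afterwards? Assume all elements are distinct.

[27, 25, 24, 6, 17, 5, 18, 2, 1]

Insert 18:
  append 18 at index 0 → [18] (no swap needed)
Insert 6:
  append 6 at index 1 → [18, 6] (no swap needed)
Insert 25:
  append 25 at index 2 → [18, 6, 25]
  25 > parent 18 at index 0, swap → [25, 6, 18]
Insert 27:
  append 27 at index 3 → [25, 6, 18, 27]
  27 > parent 6 at index 1, swap → [25, 27, 18, 6]
  27 > parent 25 at index 0, swap → [27, 25, 18, 6]
Insert 17:
  append 17 at index 4 → [27, 25, 18, 6, 17] (no swap needed)
Insert 5:
  append 5 at index 5 → [27, 25, 18, 6, 17, 5] (no swap needed)
Insert 24:
  append 24 at index 6 → [27, 25, 18, 6, 17, 5, 24]
  24 > parent 18 at index 2, swap → [27, 25, 24, 6, 17, 5, 18]
Insert 2:
  append 2 at index 7 → [27, 25, 24, 6, 17, 5, 18, 2] (no swap needed)
Insert 1:
  append 1 at index 8 → [27, 25, 24, 6, 17, 5, 18, 2, 1] (no swap needed)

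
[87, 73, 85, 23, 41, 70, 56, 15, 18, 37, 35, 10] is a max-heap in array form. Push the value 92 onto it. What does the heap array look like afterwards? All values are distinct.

append 92 at index 12 → [87, 73, 85, 23, 41, 70, 56, 15, 18, 37, 35, 10, 92]
92 > parent 70 at index 5, swap → [87, 73, 85, 23, 41, 92, 56, 15, 18, 37, 35, 10, 70]
92 > parent 85 at index 2, swap → [87, 73, 92, 23, 41, 85, 56, 15, 18, 37, 35, 10, 70]
92 > parent 87 at index 0, swap → [92, 73, 87, 23, 41, 85, 56, 15, 18, 37, 35, 10, 70]

[92, 73, 87, 23, 41, 85, 56, 15, 18, 37, 35, 10, 70]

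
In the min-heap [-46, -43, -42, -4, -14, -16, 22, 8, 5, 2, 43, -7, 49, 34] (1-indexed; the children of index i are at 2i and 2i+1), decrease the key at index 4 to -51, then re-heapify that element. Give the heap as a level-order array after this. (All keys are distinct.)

set index 4 from -4 to -51 → [-46, -43, -42, -51, -14, -16, 22, 8, 5, 2, 43, -7, 49, 34]
-51 < parent -43 at index 2, swap → [-46, -51, -42, -43, -14, -16, 22, 8, 5, 2, 43, -7, 49, 34]
-51 < parent -46 at index 1, swap → [-51, -46, -42, -43, -14, -16, 22, 8, 5, 2, 43, -7, 49, 34]

[-51, -46, -42, -43, -14, -16, 22, 8, 5, 2, 43, -7, 49, 34]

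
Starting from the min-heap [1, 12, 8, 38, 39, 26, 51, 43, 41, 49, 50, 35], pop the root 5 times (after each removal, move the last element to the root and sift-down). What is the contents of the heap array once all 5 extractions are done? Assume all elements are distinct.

[38, 39, 49, 41, 43, 50, 51]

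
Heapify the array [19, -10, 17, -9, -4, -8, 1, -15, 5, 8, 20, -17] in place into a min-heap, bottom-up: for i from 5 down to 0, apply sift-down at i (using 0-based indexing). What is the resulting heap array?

[-17, -15, -8, -10, -4, 17, 1, -9, 5, 8, 20, 19]

sift down from index 5:
  -8 vs only child -17 at index 11, swap → [19, -10, 17, -9, -4, -17, 1, -15, 5, 8, 20, -8]
sift down from index 4: already satisfies heap property
sift down from index 3:
  -9 vs smaller child -15 at index 7, swap → [19, -10, 17, -15, -4, -17, 1, -9, 5, 8, 20, -8]
sift down from index 2:
  17 vs smaller child -17 at index 5, swap → [19, -10, -17, -15, -4, 17, 1, -9, 5, 8, 20, -8]
  17 vs only child -8 at index 11, swap → [19, -10, -17, -15, -4, -8, 1, -9, 5, 8, 20, 17]
sift down from index 1:
  -10 vs smaller child -15 at index 3, swap → [19, -15, -17, -10, -4, -8, 1, -9, 5, 8, 20, 17]
sift down from index 0:
  19 vs smaller child -17 at index 2, swap → [-17, -15, 19, -10, -4, -8, 1, -9, 5, 8, 20, 17]
  19 vs smaller child -8 at index 5, swap → [-17, -15, -8, -10, -4, 19, 1, -9, 5, 8, 20, 17]
  19 vs only child 17 at index 11, swap → [-17, -15, -8, -10, -4, 17, 1, -9, 5, 8, 20, 19]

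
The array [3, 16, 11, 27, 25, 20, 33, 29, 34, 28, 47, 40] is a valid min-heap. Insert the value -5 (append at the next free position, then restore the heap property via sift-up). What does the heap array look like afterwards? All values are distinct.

[-5, 16, 3, 27, 25, 11, 33, 29, 34, 28, 47, 40, 20]

append -5 at index 12 → [3, 16, 11, 27, 25, 20, 33, 29, 34, 28, 47, 40, -5]
-5 < parent 20 at index 5, swap → [3, 16, 11, 27, 25, -5, 33, 29, 34, 28, 47, 40, 20]
-5 < parent 11 at index 2, swap → [3, 16, -5, 27, 25, 11, 33, 29, 34, 28, 47, 40, 20]
-5 < parent 3 at index 0, swap → [-5, 16, 3, 27, 25, 11, 33, 29, 34, 28, 47, 40, 20]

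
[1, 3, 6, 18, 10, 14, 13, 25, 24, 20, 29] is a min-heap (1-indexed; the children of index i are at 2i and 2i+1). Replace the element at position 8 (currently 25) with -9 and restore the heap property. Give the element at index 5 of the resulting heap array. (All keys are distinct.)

10

set index 8 from 25 to -9 → [1, 3, 6, 18, 10, 14, 13, -9, 24, 20, 29]
-9 < parent 18 at index 4, swap → [1, 3, 6, -9, 10, 14, 13, 18, 24, 20, 29]
-9 < parent 3 at index 2, swap → [1, -9, 6, 3, 10, 14, 13, 18, 24, 20, 29]
-9 < parent 1 at index 1, swap → [-9, 1, 6, 3, 10, 14, 13, 18, 24, 20, 29]
resulting array: [-9, 1, 6, 3, 10, 14, 13, 18, 24, 20, 29]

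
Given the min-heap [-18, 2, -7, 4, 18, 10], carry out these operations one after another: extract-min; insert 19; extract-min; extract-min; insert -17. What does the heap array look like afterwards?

[-17, 4, 10, 19, 18]

extract-min → returns -18:
  remove root -18; move last element 10 to root → [10, 2, -7, 4, 18]
  10 vs smaller child -7 at index 2, swap → [-7, 2, 10, 4, 18]
insert 19:
  append 19 at index 5 → [-7, 2, 10, 4, 18, 19] (no swap needed)
extract-min → returns -7:
  remove root -7; move last element 19 to root → [19, 2, 10, 4, 18]
  19 vs smaller child 2 at index 1, swap → [2, 19, 10, 4, 18]
  19 vs smaller child 4 at index 3, swap → [2, 4, 10, 19, 18]
extract-min → returns 2:
  remove root 2; move last element 18 to root → [18, 4, 10, 19]
  18 vs smaller child 4 at index 1, swap → [4, 18, 10, 19]
insert -17:
  append -17 at index 4 → [4, 18, 10, 19, -17]
  -17 < parent 18 at index 1, swap → [4, -17, 10, 19, 18]
  -17 < parent 4 at index 0, swap → [-17, 4, 10, 19, 18]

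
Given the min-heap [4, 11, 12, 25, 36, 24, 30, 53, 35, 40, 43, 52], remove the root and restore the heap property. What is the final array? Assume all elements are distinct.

remove root 4; move last element 52 to root → [52, 11, 12, 25, 36, 24, 30, 53, 35, 40, 43]
52 vs smaller child 11 at index 1, swap → [11, 52, 12, 25, 36, 24, 30, 53, 35, 40, 43]
52 vs smaller child 25 at index 3, swap → [11, 25, 12, 52, 36, 24, 30, 53, 35, 40, 43]
52 vs smaller child 35 at index 8, swap → [11, 25, 12, 35, 36, 24, 30, 53, 52, 40, 43]

[11, 25, 12, 35, 36, 24, 30, 53, 52, 40, 43]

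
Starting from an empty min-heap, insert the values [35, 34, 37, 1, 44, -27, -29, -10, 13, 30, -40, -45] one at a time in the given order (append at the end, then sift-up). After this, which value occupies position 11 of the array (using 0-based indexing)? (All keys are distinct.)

37

Insert 35:
  append 35 at index 0 → [35] (no swap needed)
Insert 34:
  append 34 at index 1 → [35, 34]
  34 < parent 35 at index 0, swap → [34, 35]
Insert 37:
  append 37 at index 2 → [34, 35, 37] (no swap needed)
Insert 1:
  append 1 at index 3 → [34, 35, 37, 1]
  1 < parent 35 at index 1, swap → [34, 1, 37, 35]
  1 < parent 34 at index 0, swap → [1, 34, 37, 35]
Insert 44:
  append 44 at index 4 → [1, 34, 37, 35, 44] (no swap needed)
Insert -27:
  append -27 at index 5 → [1, 34, 37, 35, 44, -27]
  -27 < parent 37 at index 2, swap → [1, 34, -27, 35, 44, 37]
  -27 < parent 1 at index 0, swap → [-27, 34, 1, 35, 44, 37]
Insert -29:
  append -29 at index 6 → [-27, 34, 1, 35, 44, 37, -29]
  -29 < parent 1 at index 2, swap → [-27, 34, -29, 35, 44, 37, 1]
  -29 < parent -27 at index 0, swap → [-29, 34, -27, 35, 44, 37, 1]
Insert -10:
  append -10 at index 7 → [-29, 34, -27, 35, 44, 37, 1, -10]
  -10 < parent 35 at index 3, swap → [-29, 34, -27, -10, 44, 37, 1, 35]
  -10 < parent 34 at index 1, swap → [-29, -10, -27, 34, 44, 37, 1, 35]
Insert 13:
  append 13 at index 8 → [-29, -10, -27, 34, 44, 37, 1, 35, 13]
  13 < parent 34 at index 3, swap → [-29, -10, -27, 13, 44, 37, 1, 35, 34]
Insert 30:
  append 30 at index 9 → [-29, -10, -27, 13, 44, 37, 1, 35, 34, 30]
  30 < parent 44 at index 4, swap → [-29, -10, -27, 13, 30, 37, 1, 35, 34, 44]
Insert -40:
  append -40 at index 10 → [-29, -10, -27, 13, 30, 37, 1, 35, 34, 44, -40]
  -40 < parent 30 at index 4, swap → [-29, -10, -27, 13, -40, 37, 1, 35, 34, 44, 30]
  -40 < parent -10 at index 1, swap → [-29, -40, -27, 13, -10, 37, 1, 35, 34, 44, 30]
  -40 < parent -29 at index 0, swap → [-40, -29, -27, 13, -10, 37, 1, 35, 34, 44, 30]
Insert -45:
  append -45 at index 11 → [-40, -29, -27, 13, -10, 37, 1, 35, 34, 44, 30, -45]
  -45 < parent 37 at index 5, swap → [-40, -29, -27, 13, -10, -45, 1, 35, 34, 44, 30, 37]
  -45 < parent -27 at index 2, swap → [-40, -29, -45, 13, -10, -27, 1, 35, 34, 44, 30, 37]
  -45 < parent -40 at index 0, swap → [-45, -29, -40, 13, -10, -27, 1, 35, 34, 44, 30, 37]
resulting array: [-45, -29, -40, 13, -10, -27, 1, 35, 34, 44, 30, 37]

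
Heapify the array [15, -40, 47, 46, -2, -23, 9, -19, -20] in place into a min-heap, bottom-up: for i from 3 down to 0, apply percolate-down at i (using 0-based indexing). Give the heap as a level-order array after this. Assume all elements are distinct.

[-40, -20, -23, -19, -2, 47, 9, 15, 46]

sift down from index 3:
  46 vs smaller child -20 at index 8, swap → [15, -40, 47, -20, -2, -23, 9, -19, 46]
sift down from index 2:
  47 vs smaller child -23 at index 5, swap → [15, -40, -23, -20, -2, 47, 9, -19, 46]
sift down from index 1: already satisfies heap property
sift down from index 0:
  15 vs smaller child -40 at index 1, swap → [-40, 15, -23, -20, -2, 47, 9, -19, 46]
  15 vs smaller child -20 at index 3, swap → [-40, -20, -23, 15, -2, 47, 9, -19, 46]
  15 vs smaller child -19 at index 7, swap → [-40, -20, -23, -19, -2, 47, 9, 15, 46]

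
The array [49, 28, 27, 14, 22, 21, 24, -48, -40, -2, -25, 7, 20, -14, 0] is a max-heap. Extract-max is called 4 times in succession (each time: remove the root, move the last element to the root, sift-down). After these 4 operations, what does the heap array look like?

[22, 14, 21, 7, 0, 20, -14, -48, -40, -2, -25]

extract-max #1 returns 49:
  remove root 49; move last element 0 to root → [0, 28, 27, 14, 22, 21, 24, -48, -40, -2, -25, 7, 20, -14]
  0 vs larger child 28 at index 1, swap → [28, 0, 27, 14, 22, 21, 24, -48, -40, -2, -25, 7, 20, -14]
  0 vs larger child 22 at index 4, swap → [28, 22, 27, 14, 0, 21, 24, -48, -40, -2, -25, 7, 20, -14]
extract-max #2 returns 28:
  remove root 28; move last element -14 to root → [-14, 22, 27, 14, 0, 21, 24, -48, -40, -2, -25, 7, 20]
  -14 vs larger child 27 at index 2, swap → [27, 22, -14, 14, 0, 21, 24, -48, -40, -2, -25, 7, 20]
  -14 vs larger child 24 at index 6, swap → [27, 22, 24, 14, 0, 21, -14, -48, -40, -2, -25, 7, 20]
extract-max #3 returns 27:
  remove root 27; move last element 20 to root → [20, 22, 24, 14, 0, 21, -14, -48, -40, -2, -25, 7]
  20 vs larger child 24 at index 2, swap → [24, 22, 20, 14, 0, 21, -14, -48, -40, -2, -25, 7]
  20 vs larger child 21 at index 5, swap → [24, 22, 21, 14, 0, 20, -14, -48, -40, -2, -25, 7]
extract-max #4 returns 24:
  remove root 24; move last element 7 to root → [7, 22, 21, 14, 0, 20, -14, -48, -40, -2, -25]
  7 vs larger child 22 at index 1, swap → [22, 7, 21, 14, 0, 20, -14, -48, -40, -2, -25]
  7 vs larger child 14 at index 3, swap → [22, 14, 21, 7, 0, 20, -14, -48, -40, -2, -25]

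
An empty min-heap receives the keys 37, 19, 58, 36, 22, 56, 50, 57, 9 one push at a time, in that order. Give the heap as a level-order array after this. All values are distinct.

Insert 37:
  append 37 at index 0 → [37] (no swap needed)
Insert 19:
  append 19 at index 1 → [37, 19]
  19 < parent 37 at index 0, swap → [19, 37]
Insert 58:
  append 58 at index 2 → [19, 37, 58] (no swap needed)
Insert 36:
  append 36 at index 3 → [19, 37, 58, 36]
  36 < parent 37 at index 1, swap → [19, 36, 58, 37]
Insert 22:
  append 22 at index 4 → [19, 36, 58, 37, 22]
  22 < parent 36 at index 1, swap → [19, 22, 58, 37, 36]
Insert 56:
  append 56 at index 5 → [19, 22, 58, 37, 36, 56]
  56 < parent 58 at index 2, swap → [19, 22, 56, 37, 36, 58]
Insert 50:
  append 50 at index 6 → [19, 22, 56, 37, 36, 58, 50]
  50 < parent 56 at index 2, swap → [19, 22, 50, 37, 36, 58, 56]
Insert 57:
  append 57 at index 7 → [19, 22, 50, 37, 36, 58, 56, 57] (no swap needed)
Insert 9:
  append 9 at index 8 → [19, 22, 50, 37, 36, 58, 56, 57, 9]
  9 < parent 37 at index 3, swap → [19, 22, 50, 9, 36, 58, 56, 57, 37]
  9 < parent 22 at index 1, swap → [19, 9, 50, 22, 36, 58, 56, 57, 37]
  9 < parent 19 at index 0, swap → [9, 19, 50, 22, 36, 58, 56, 57, 37]

[9, 19, 50, 22, 36, 58, 56, 57, 37]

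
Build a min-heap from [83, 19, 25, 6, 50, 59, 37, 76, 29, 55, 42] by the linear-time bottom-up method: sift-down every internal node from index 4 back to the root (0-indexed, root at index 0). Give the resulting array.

sift down from index 4:
  50 vs smaller child 42 at index 10, swap → [83, 19, 25, 6, 42, 59, 37, 76, 29, 55, 50]
sift down from index 3: already satisfies heap property
sift down from index 2: already satisfies heap property
sift down from index 1:
  19 vs smaller child 6 at index 3, swap → [83, 6, 25, 19, 42, 59, 37, 76, 29, 55, 50]
sift down from index 0:
  83 vs smaller child 6 at index 1, swap → [6, 83, 25, 19, 42, 59, 37, 76, 29, 55, 50]
  83 vs smaller child 19 at index 3, swap → [6, 19, 25, 83, 42, 59, 37, 76, 29, 55, 50]
  83 vs smaller child 29 at index 8, swap → [6, 19, 25, 29, 42, 59, 37, 76, 83, 55, 50]

[6, 19, 25, 29, 42, 59, 37, 76, 83, 55, 50]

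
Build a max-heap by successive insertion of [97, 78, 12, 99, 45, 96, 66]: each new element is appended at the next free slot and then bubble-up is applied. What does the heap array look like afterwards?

Insert 97:
  append 97 at index 0 → [97] (no swap needed)
Insert 78:
  append 78 at index 1 → [97, 78] (no swap needed)
Insert 12:
  append 12 at index 2 → [97, 78, 12] (no swap needed)
Insert 99:
  append 99 at index 3 → [97, 78, 12, 99]
  99 > parent 78 at index 1, swap → [97, 99, 12, 78]
  99 > parent 97 at index 0, swap → [99, 97, 12, 78]
Insert 45:
  append 45 at index 4 → [99, 97, 12, 78, 45] (no swap needed)
Insert 96:
  append 96 at index 5 → [99, 97, 12, 78, 45, 96]
  96 > parent 12 at index 2, swap → [99, 97, 96, 78, 45, 12]
Insert 66:
  append 66 at index 6 → [99, 97, 96, 78, 45, 12, 66] (no swap needed)

[99, 97, 96, 78, 45, 12, 66]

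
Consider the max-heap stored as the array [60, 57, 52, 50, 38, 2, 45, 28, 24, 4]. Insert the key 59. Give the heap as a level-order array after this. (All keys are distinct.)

[60, 59, 52, 50, 57, 2, 45, 28, 24, 4, 38]

append 59 at index 10 → [60, 57, 52, 50, 38, 2, 45, 28, 24, 4, 59]
59 > parent 38 at index 4, swap → [60, 57, 52, 50, 59, 2, 45, 28, 24, 4, 38]
59 > parent 57 at index 1, swap → [60, 59, 52, 50, 57, 2, 45, 28, 24, 4, 38]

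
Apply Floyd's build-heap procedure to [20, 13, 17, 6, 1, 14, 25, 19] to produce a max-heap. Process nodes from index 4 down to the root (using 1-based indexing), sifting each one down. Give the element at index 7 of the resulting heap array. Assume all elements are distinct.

17

sift down from index 4:
  6 vs only child 19 at index 8, swap → [20, 13, 17, 19, 1, 14, 25, 6]
sift down from index 3:
  17 vs larger child 25 at index 7, swap → [20, 13, 25, 19, 1, 14, 17, 6]
sift down from index 2:
  13 vs larger child 19 at index 4, swap → [20, 19, 25, 13, 1, 14, 17, 6]
sift down from index 1:
  20 vs larger child 25 at index 3, swap → [25, 19, 20, 13, 1, 14, 17, 6]
resulting array: [25, 19, 20, 13, 1, 14, 17, 6]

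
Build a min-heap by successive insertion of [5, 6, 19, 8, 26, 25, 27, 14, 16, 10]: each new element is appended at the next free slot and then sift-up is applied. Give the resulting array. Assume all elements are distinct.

[5, 6, 19, 8, 10, 25, 27, 14, 16, 26]

Insert 5:
  append 5 at index 0 → [5] (no swap needed)
Insert 6:
  append 6 at index 1 → [5, 6] (no swap needed)
Insert 19:
  append 19 at index 2 → [5, 6, 19] (no swap needed)
Insert 8:
  append 8 at index 3 → [5, 6, 19, 8] (no swap needed)
Insert 26:
  append 26 at index 4 → [5, 6, 19, 8, 26] (no swap needed)
Insert 25:
  append 25 at index 5 → [5, 6, 19, 8, 26, 25] (no swap needed)
Insert 27:
  append 27 at index 6 → [5, 6, 19, 8, 26, 25, 27] (no swap needed)
Insert 14:
  append 14 at index 7 → [5, 6, 19, 8, 26, 25, 27, 14] (no swap needed)
Insert 16:
  append 16 at index 8 → [5, 6, 19, 8, 26, 25, 27, 14, 16] (no swap needed)
Insert 10:
  append 10 at index 9 → [5, 6, 19, 8, 26, 25, 27, 14, 16, 10]
  10 < parent 26 at index 4, swap → [5, 6, 19, 8, 10, 25, 27, 14, 16, 26]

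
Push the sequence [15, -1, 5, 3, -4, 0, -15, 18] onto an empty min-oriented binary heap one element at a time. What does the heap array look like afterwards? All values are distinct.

Insert 15:
  append 15 at index 0 → [15] (no swap needed)
Insert -1:
  append -1 at index 1 → [15, -1]
  -1 < parent 15 at index 0, swap → [-1, 15]
Insert 5:
  append 5 at index 2 → [-1, 15, 5] (no swap needed)
Insert 3:
  append 3 at index 3 → [-1, 15, 5, 3]
  3 < parent 15 at index 1, swap → [-1, 3, 5, 15]
Insert -4:
  append -4 at index 4 → [-1, 3, 5, 15, -4]
  -4 < parent 3 at index 1, swap → [-1, -4, 5, 15, 3]
  -4 < parent -1 at index 0, swap → [-4, -1, 5, 15, 3]
Insert 0:
  append 0 at index 5 → [-4, -1, 5, 15, 3, 0]
  0 < parent 5 at index 2, swap → [-4, -1, 0, 15, 3, 5]
Insert -15:
  append -15 at index 6 → [-4, -1, 0, 15, 3, 5, -15]
  -15 < parent 0 at index 2, swap → [-4, -1, -15, 15, 3, 5, 0]
  -15 < parent -4 at index 0, swap → [-15, -1, -4, 15, 3, 5, 0]
Insert 18:
  append 18 at index 7 → [-15, -1, -4, 15, 3, 5, 0, 18] (no swap needed)

[-15, -1, -4, 15, 3, 5, 0, 18]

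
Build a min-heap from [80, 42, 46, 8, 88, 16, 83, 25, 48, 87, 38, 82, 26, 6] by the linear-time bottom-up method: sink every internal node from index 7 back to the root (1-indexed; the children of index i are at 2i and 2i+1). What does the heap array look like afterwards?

[6, 8, 16, 25, 38, 26, 46, 42, 48, 87, 88, 82, 80, 83]

sift down from index 7:
  83 vs only child 6 at index 14, swap → [80, 42, 46, 8, 88, 16, 6, 25, 48, 87, 38, 82, 26, 83]
sift down from index 6: already satisfies heap property
sift down from index 5:
  88 vs smaller child 38 at index 11, swap → [80, 42, 46, 8, 38, 16, 6, 25, 48, 87, 88, 82, 26, 83]
sift down from index 4: already satisfies heap property
sift down from index 3:
  46 vs smaller child 6 at index 7, swap → [80, 42, 6, 8, 38, 16, 46, 25, 48, 87, 88, 82, 26, 83]
sift down from index 2:
  42 vs smaller child 8 at index 4, swap → [80, 8, 6, 42, 38, 16, 46, 25, 48, 87, 88, 82, 26, 83]
  42 vs smaller child 25 at index 8, swap → [80, 8, 6, 25, 38, 16, 46, 42, 48, 87, 88, 82, 26, 83]
sift down from index 1:
  80 vs smaller child 6 at index 3, swap → [6, 8, 80, 25, 38, 16, 46, 42, 48, 87, 88, 82, 26, 83]
  80 vs smaller child 16 at index 6, swap → [6, 8, 16, 25, 38, 80, 46, 42, 48, 87, 88, 82, 26, 83]
  80 vs smaller child 26 at index 13, swap → [6, 8, 16, 25, 38, 26, 46, 42, 48, 87, 88, 82, 80, 83]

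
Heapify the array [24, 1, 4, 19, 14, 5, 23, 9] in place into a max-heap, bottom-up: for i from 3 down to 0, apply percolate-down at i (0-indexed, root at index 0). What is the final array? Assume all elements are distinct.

[24, 19, 23, 9, 14, 5, 4, 1]

sift down from index 3: already satisfies heap property
sift down from index 2:
  4 vs larger child 23 at index 6, swap → [24, 1, 23, 19, 14, 5, 4, 9]
sift down from index 1:
  1 vs larger child 19 at index 3, swap → [24, 19, 23, 1, 14, 5, 4, 9]
  1 vs only child 9 at index 7, swap → [24, 19, 23, 9, 14, 5, 4, 1]
sift down from index 0: already satisfies heap property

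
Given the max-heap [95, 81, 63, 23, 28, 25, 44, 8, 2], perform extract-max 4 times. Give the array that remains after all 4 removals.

[28, 23, 25, 8, 2]

extract-max #1 returns 95:
  remove root 95; move last element 2 to root → [2, 81, 63, 23, 28, 25, 44, 8]
  2 vs larger child 81 at index 1, swap → [81, 2, 63, 23, 28, 25, 44, 8]
  2 vs larger child 28 at index 4, swap → [81, 28, 63, 23, 2, 25, 44, 8]
extract-max #2 returns 81:
  remove root 81; move last element 8 to root → [8, 28, 63, 23, 2, 25, 44]
  8 vs larger child 63 at index 2, swap → [63, 28, 8, 23, 2, 25, 44]
  8 vs larger child 44 at index 6, swap → [63, 28, 44, 23, 2, 25, 8]
extract-max #3 returns 63:
  remove root 63; move last element 8 to root → [8, 28, 44, 23, 2, 25]
  8 vs larger child 44 at index 2, swap → [44, 28, 8, 23, 2, 25]
  8 vs only child 25 at index 5, swap → [44, 28, 25, 23, 2, 8]
extract-max #4 returns 44:
  remove root 44; move last element 8 to root → [8, 28, 25, 23, 2]
  8 vs larger child 28 at index 1, swap → [28, 8, 25, 23, 2]
  8 vs larger child 23 at index 3, swap → [28, 23, 25, 8, 2]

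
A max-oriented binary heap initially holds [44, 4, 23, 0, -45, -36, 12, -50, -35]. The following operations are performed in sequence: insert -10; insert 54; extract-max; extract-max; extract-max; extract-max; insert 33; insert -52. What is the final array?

insert -10:
  append -10 at index 9 → [44, 4, 23, 0, -45, -36, 12, -50, -35, -10]
  -10 > parent -45 at index 4, swap → [44, 4, 23, 0, -10, -36, 12, -50, -35, -45]
insert 54:
  append 54 at index 10 → [44, 4, 23, 0, -10, -36, 12, -50, -35, -45, 54]
  54 > parent -10 at index 4, swap → [44, 4, 23, 0, 54, -36, 12, -50, -35, -45, -10]
  54 > parent 4 at index 1, swap → [44, 54, 23, 0, 4, -36, 12, -50, -35, -45, -10]
  54 > parent 44 at index 0, swap → [54, 44, 23, 0, 4, -36, 12, -50, -35, -45, -10]
extract-max → returns 54:
  remove root 54; move last element -10 to root → [-10, 44, 23, 0, 4, -36, 12, -50, -35, -45]
  -10 vs larger child 44 at index 1, swap → [44, -10, 23, 0, 4, -36, 12, -50, -35, -45]
  -10 vs larger child 4 at index 4, swap → [44, 4, 23, 0, -10, -36, 12, -50, -35, -45]
extract-max → returns 44:
  remove root 44; move last element -45 to root → [-45, 4, 23, 0, -10, -36, 12, -50, -35]
  -45 vs larger child 23 at index 2, swap → [23, 4, -45, 0, -10, -36, 12, -50, -35]
  -45 vs larger child 12 at index 6, swap → [23, 4, 12, 0, -10, -36, -45, -50, -35]
extract-max → returns 23:
  remove root 23; move last element -35 to root → [-35, 4, 12, 0, -10, -36, -45, -50]
  -35 vs larger child 12 at index 2, swap → [12, 4, -35, 0, -10, -36, -45, -50]
extract-max → returns 12:
  remove root 12; move last element -50 to root → [-50, 4, -35, 0, -10, -36, -45]
  -50 vs larger child 4 at index 1, swap → [4, -50, -35, 0, -10, -36, -45]
  -50 vs larger child 0 at index 3, swap → [4, 0, -35, -50, -10, -36, -45]
insert 33:
  append 33 at index 7 → [4, 0, -35, -50, -10, -36, -45, 33]
  33 > parent -50 at index 3, swap → [4, 0, -35, 33, -10, -36, -45, -50]
  33 > parent 0 at index 1, swap → [4, 33, -35, 0, -10, -36, -45, -50]
  33 > parent 4 at index 0, swap → [33, 4, -35, 0, -10, -36, -45, -50]
insert -52:
  append -52 at index 8 → [33, 4, -35, 0, -10, -36, -45, -50, -52] (no swap needed)

[33, 4, -35, 0, -10, -36, -45, -50, -52]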